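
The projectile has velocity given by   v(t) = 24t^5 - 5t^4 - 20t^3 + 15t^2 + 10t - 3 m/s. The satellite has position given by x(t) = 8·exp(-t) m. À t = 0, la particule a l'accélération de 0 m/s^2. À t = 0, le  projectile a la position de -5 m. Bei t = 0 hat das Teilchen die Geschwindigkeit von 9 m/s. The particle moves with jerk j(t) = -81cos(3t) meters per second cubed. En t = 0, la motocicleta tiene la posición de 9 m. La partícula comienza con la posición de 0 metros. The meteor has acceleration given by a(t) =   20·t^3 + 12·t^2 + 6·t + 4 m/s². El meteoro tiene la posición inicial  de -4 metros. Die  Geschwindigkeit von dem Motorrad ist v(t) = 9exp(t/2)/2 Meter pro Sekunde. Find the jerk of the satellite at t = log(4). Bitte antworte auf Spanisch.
Para resolver esto, necesitamos tomar 3 derivadas de nuestra ecuación de la posición x(t) = 8·exp(-t). La derivada de la posición da la velocidad: v(t) = -8·exp(-t). La derivada de la velocidad da la aceleración: a(t) = 8·exp(-t). Tomando d/dt de a(t), encontramos j(t) = -8·exp(-t). De la ecuación de la sacudida j(t) = -8·exp(-t), sustituimos t = log(4) para obtener j = -2.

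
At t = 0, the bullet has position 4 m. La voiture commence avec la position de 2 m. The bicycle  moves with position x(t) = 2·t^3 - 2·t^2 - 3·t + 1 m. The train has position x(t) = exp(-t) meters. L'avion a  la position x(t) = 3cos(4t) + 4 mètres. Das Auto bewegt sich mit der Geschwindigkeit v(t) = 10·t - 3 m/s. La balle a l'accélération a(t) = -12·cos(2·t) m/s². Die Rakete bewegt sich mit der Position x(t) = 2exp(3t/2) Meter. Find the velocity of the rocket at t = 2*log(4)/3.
We must differentiate our position equation x(t) = 2·exp(3·t/2) 1 time. Taking d/dt of x(t), we find v(t) = 3·exp(3·t/2). From the given velocity equation v(t) = 3·exp(3·t/2), we substitute t = 2*log(4)/3 to get v = 12.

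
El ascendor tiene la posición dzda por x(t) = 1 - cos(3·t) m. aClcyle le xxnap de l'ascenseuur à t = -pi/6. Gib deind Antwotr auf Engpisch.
We must differentiate our position equation x(t) = 1 - cos(3·t) 4 times. The derivative of position gives velocity: v(t) = 3·sin(3·t). The derivative of velocity gives acceleration: a(t) = 9·cos(3·t). Taking d/dt of a(t), we find j(t) = -27·sin(3·t). Differentiating jerk, we get snap: s(t) = -81·cos(3·t). Using s(t) = -81·cos(3·t) and substituting t = -pi/6, we find s = 0.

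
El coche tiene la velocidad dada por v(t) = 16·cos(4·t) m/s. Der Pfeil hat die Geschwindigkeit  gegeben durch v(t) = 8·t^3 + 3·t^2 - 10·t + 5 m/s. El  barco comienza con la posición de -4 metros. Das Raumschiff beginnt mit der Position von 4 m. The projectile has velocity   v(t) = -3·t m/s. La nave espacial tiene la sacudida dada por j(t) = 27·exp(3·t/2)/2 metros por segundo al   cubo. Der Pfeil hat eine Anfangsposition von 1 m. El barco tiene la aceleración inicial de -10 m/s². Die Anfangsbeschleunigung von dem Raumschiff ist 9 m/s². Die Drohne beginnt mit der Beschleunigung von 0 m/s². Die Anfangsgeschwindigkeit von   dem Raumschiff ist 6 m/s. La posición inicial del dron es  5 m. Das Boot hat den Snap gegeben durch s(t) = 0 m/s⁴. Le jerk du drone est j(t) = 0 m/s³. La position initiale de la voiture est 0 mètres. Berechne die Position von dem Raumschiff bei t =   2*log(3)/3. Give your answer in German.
Wir müssen unsere Gleichung für den Ruck j(t) = 27·exp(3·t/2)/2 3-mal integrieren. Das Integral von dem Ruck ist die Beschleunigung. Mit a(0) = 9 erhalten wir a(t) = 9·exp(3·t/2). Das Integral von der Beschleunigung ist die Geschwindigkeit. Mit v(0) = 6 erhalten wir v(t) = 6·exp(3·t/2). Mit ∫v(t)dt und Anwendung von x(0) = 4, finden wir x(t) = 4·exp(3·t/2). Wir haben die Position x(t) = 4·exp(3·t/2). Durch Einsetzen von t = 2*log(3)/3: x(2*log(3)/3) = 12.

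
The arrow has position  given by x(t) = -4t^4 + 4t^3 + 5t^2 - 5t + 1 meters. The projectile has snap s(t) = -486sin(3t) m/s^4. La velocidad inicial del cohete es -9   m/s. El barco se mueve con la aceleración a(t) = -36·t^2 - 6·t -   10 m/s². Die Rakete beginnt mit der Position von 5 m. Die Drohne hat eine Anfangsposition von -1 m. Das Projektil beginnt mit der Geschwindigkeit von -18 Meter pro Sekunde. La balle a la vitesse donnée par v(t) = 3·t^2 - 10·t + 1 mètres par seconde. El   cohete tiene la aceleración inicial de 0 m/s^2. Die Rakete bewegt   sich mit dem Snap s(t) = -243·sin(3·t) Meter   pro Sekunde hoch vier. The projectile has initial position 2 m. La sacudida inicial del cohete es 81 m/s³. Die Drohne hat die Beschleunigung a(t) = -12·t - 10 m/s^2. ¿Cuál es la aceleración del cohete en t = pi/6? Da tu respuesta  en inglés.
To solve this, we need to take 2 antiderivatives of our snap equation s(t) = -243·sin(3·t). The integral of snap, with j(0) = 81, gives jerk: j(t) = 81·cos(3·t). Integrating jerk and using the initial condition a(0) = 0, we get a(t) = 27·sin(3·t). Using a(t) = 27·sin(3·t) and substituting t = pi/6, we find a = 27.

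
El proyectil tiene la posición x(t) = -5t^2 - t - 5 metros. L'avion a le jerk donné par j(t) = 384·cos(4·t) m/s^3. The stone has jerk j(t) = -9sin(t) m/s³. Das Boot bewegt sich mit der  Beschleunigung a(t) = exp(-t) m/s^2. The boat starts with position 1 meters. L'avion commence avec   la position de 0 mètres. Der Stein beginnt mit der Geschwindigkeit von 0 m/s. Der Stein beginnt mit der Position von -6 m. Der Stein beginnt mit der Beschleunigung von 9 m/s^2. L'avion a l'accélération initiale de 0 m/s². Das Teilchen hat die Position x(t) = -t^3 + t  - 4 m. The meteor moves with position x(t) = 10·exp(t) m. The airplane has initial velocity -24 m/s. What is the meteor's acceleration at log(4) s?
Starting from position x(t) = 10·exp(t), we take 2 derivatives. The derivative of position gives velocity: v(t) = 10·exp(t). Taking d/dt of v(t), we find a(t) = 10·exp(t). From the given acceleration equation a(t) = 10·exp(t), we substitute t = log(4) to get a = 40.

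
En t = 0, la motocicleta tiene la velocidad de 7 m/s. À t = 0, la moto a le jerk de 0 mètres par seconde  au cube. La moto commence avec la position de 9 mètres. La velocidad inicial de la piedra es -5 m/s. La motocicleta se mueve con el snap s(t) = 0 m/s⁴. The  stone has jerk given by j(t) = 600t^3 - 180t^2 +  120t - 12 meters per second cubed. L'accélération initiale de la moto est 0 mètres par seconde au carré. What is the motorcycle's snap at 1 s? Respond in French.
De l'équation du snap s(t) = 0, nous substituons t = 1 pour obtenir s = 0.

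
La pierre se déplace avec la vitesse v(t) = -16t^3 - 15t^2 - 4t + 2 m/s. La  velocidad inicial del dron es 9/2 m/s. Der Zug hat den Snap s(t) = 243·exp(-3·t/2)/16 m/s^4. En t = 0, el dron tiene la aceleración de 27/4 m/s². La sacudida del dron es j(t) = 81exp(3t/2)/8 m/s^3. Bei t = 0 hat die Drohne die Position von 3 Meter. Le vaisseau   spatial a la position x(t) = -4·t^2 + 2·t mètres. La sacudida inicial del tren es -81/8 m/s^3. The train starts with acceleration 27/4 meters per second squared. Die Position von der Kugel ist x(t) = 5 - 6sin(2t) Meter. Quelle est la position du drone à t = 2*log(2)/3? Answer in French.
Nous devons trouver la primitive de notre équation du jerk j(t) = 81·exp(3·t/2)/8 3 fois. En intégrant le jerk et en utilisant la condition initiale a(0) = 27/4, nous obtenons a(t) = 27·exp(3·t/2)/4. L'intégrale de l'accélération, avec v(0) = 9/2, donne la vitesse: v(t) = 9·exp(3·t/2)/2. En intégrant la vitesse et en utilisant la condition initiale x(0) = 3, nous obtenons x(t) = 3·exp(3·t/2). Nous avons la position x(t) = 3·exp(3·t/2). En substituant t = 2*log(2)/3: x(2*log(2)/3) = 6.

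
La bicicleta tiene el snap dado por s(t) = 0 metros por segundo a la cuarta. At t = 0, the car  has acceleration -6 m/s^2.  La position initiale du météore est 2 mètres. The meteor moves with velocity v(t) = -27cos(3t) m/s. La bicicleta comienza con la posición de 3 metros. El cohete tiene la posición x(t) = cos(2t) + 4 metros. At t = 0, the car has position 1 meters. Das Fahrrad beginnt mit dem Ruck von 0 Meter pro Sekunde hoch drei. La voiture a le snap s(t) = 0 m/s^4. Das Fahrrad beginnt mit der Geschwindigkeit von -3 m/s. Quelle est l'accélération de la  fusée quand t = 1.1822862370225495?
Nous devons dériver notre équation de la position x(t) = cos(2·t) + 4 2 fois. La dérivée de la position donne la vitesse: v(t) = -2·sin(2·t). En dérivant la vitesse, nous obtenons l'accélération: a(t) = -4·cos(2·t). De l'équation de l'accélération a(t) = -4·cos(2·t), nous substituons t = 1.1822862370225495 pour obtenir a = 2.85202410037795.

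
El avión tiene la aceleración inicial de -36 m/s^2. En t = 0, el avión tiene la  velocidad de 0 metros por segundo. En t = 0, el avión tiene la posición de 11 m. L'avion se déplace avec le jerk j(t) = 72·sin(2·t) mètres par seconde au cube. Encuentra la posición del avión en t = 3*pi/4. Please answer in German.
Wir müssen unsere Gleichung für den Ruck j(t) = 72·sin(2·t) 3-mal integrieren. Durch Integration von dem Ruck und Verwendung der Anfangsbedingung a(0) = -36, erhalten wir a(t) = -36·cos(2·t). Die Stammfunktion von der Beschleunigung, mit v(0) = 0, ergibt die Geschwindigkeit: v(t) = -18·sin(2·t). Mit ∫v(t)dt und Anwendung von x(0) = 11, finden wir x(t) = 9·cos(2·t) + 2. Mit x(t) = 9·cos(2·t) + 2 und Einsetzen von t = 3*pi/4, finden wir x = 2.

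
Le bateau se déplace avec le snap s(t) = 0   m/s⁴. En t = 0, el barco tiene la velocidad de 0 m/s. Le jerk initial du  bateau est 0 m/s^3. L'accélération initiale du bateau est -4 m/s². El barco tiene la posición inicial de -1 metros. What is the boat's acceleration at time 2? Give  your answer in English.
To solve this, we need to take 2 antiderivatives of our snap equation s(t) = 0. Taking ∫s(t)dt and applying j(0) = 0, we find j(t) = 0. Finding the integral of j(t) and using a(0) = -4: a(t) = -4. Using a(t) = -4 and substituting t = 2, we find a = -4.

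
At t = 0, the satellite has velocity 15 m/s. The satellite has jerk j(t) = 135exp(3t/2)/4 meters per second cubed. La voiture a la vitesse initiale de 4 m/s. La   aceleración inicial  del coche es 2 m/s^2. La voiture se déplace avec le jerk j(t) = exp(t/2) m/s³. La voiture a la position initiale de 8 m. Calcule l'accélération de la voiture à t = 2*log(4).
Nous devons intégrer notre équation du jerk j(t) = exp(t/2) 1 fois. L'intégrale du jerk, avec a(0) = 2, donne l'accélération: a(t) = 2·exp(t/2). Nous avons l'accélération a(t) = 2·exp(t/2). En substituant t = 2*log(4): a(2*log(4)) = 8.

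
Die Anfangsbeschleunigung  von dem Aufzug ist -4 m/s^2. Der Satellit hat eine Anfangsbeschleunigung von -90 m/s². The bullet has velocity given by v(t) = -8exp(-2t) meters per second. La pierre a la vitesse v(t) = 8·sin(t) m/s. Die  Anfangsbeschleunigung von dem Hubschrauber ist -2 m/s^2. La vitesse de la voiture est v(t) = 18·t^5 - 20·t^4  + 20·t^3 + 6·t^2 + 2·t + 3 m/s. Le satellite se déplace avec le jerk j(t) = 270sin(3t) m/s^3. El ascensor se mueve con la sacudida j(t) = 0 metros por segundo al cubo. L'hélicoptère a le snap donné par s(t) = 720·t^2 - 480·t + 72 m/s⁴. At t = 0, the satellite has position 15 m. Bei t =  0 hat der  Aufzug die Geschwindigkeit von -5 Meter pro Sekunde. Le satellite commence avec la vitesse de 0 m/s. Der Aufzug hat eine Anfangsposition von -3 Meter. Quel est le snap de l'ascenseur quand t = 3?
En partant du jerk j(t) = 0, nous prenons 1 dérivée. En dérivant le jerk, nous obtenons le snap: s(t) = 0. Nous avons le snap s(t) = 0. En substituant t = 3: s(3) = 0.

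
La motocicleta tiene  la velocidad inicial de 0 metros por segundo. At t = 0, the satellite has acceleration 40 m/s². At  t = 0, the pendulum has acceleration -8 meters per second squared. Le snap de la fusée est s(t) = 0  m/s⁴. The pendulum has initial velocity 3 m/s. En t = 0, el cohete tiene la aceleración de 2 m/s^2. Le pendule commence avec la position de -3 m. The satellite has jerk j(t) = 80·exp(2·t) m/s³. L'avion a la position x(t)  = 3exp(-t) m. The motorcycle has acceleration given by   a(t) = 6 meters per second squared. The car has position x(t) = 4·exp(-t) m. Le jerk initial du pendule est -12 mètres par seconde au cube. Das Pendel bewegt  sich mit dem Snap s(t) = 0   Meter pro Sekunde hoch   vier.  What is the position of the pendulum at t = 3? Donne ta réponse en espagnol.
Para resolver esto, necesitamos tomar 4 antiderivadas de nuestra ecuación del snap s(t) = 0. Tomando ∫s(t)dt y aplicando j(0) = -12, encontramos j(t) = -12. La integral de la sacudida, con a(0) = -8, da la aceleración: a(t) = -12·t - 8. La antiderivada de la aceleración es la velocidad. Usando v(0) = 3, obtenemos v(t) = -6·t^2 - 8·t + 3. La integral de la velocidad es la posición. Usando x(0) = -3, obtenemos x(t) = -2·t^3 - 4·t^2 + 3·t - 3. De la ecuación de la posición x(t) = -2·t^3 - 4·t^2 + 3·t - 3, sustituimos t = 3 para obtener x = -84.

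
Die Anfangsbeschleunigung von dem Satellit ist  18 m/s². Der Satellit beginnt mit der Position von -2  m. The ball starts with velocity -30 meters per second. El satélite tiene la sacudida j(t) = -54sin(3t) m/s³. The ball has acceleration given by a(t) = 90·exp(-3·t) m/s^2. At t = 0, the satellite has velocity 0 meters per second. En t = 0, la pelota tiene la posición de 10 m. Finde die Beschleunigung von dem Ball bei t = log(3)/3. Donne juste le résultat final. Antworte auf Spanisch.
En t = log(3)/3, a = 30.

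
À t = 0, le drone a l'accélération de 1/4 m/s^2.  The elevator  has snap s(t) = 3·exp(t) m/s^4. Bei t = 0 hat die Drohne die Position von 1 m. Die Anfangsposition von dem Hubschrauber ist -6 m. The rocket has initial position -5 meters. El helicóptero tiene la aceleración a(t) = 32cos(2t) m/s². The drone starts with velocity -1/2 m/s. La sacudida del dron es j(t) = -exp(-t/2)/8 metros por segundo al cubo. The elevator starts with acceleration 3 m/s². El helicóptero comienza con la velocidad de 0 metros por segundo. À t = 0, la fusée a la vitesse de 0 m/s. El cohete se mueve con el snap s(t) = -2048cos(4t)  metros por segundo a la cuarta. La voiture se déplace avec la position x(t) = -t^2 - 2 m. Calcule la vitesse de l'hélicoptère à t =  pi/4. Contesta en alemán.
Wir müssen das Integral unserer Gleichung für die Beschleunigung a(t) = 32·cos(2·t) 1-mal finden. Durch Integration von der Beschleunigung und Verwendung der Anfangsbedingung v(0) = 0, erhalten wir v(t) = 16·sin(2·t). Mit v(t) = 16·sin(2·t) und Einsetzen von t = pi/4, finden wir v = 16.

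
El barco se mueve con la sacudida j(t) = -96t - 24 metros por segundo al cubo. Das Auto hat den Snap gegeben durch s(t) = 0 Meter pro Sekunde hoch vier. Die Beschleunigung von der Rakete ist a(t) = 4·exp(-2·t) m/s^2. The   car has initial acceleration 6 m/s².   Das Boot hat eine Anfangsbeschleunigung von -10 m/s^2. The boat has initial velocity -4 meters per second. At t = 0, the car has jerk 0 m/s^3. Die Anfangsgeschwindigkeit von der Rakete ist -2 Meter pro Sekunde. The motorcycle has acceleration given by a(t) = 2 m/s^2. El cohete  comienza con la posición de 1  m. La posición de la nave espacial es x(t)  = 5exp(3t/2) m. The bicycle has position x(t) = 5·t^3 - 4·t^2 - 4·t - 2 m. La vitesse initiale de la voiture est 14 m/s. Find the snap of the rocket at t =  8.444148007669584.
We must differentiate our acceleration equation a(t) = 4·exp(-2·t) 2 times. The derivative of acceleration gives jerk: j(t) = -8·exp(-2·t). The derivative of jerk gives snap: s(t) = 16·exp(-2·t). We have snap s(t) = 16·exp(-2·t). Substituting t = 8.444148007669584: s(8.444148007669584) = 7.40672490044616E-7.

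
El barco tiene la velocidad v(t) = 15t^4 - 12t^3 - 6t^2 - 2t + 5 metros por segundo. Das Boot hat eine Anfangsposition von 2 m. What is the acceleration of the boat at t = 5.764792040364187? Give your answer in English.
Starting from velocity v(t) = 15·t^4 - 12·t^3 - 6·t^2 - 2·t + 5, we take 1 derivative. The derivative of velocity gives acceleration: a(t) = 60·t^3 - 36·t^2 - 12·t - 2. We have acceleration a(t) = 60·t^3 - 36·t^2 - 12·t - 2. Substituting t = 5.764792040364187: a(5.764792040364187) = 10227.2610008698.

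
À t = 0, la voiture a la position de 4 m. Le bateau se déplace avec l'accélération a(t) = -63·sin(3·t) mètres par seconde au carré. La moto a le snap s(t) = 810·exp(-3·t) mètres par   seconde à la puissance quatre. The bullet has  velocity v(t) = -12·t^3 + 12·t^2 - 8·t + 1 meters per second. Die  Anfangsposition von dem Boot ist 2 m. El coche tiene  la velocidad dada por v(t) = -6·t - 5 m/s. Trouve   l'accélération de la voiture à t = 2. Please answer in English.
To solve this, we need to take 1 derivative of our velocity equation v(t) = -6·t - 5. The derivative of velocity gives acceleration: a(t) = -6. From the given acceleration equation a(t) = -6, we substitute t = 2 to get a = -6.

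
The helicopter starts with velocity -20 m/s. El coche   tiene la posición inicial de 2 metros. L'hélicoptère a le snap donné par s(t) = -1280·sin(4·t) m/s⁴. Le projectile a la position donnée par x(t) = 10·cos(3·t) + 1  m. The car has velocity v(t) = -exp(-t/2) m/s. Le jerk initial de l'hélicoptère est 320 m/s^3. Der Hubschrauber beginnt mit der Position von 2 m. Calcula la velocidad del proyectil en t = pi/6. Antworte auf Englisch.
To solve this, we need to take 1 derivative of our position equation x(t) = 10·cos(3·t) + 1. The derivative of position gives velocity: v(t) = -30·sin(3·t). Using v(t) = -30·sin(3·t) and substituting t = pi/6, we find v = -30.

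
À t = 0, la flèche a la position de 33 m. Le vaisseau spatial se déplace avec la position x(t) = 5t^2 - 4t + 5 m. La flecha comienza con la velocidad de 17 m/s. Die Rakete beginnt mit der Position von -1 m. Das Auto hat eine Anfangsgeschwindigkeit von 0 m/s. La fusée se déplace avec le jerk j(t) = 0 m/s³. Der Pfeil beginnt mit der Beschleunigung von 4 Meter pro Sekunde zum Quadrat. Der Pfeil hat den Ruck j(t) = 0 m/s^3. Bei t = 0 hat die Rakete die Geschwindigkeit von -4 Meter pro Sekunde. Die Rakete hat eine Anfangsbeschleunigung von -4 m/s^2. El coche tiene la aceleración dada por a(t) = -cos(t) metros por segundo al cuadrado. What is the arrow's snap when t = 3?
To solve this, we need to take 1 derivative of our jerk equation j(t) = 0. Differentiating jerk, we get snap: s(t) = 0. We have snap s(t) = 0. Substituting t = 3: s(3) = 0.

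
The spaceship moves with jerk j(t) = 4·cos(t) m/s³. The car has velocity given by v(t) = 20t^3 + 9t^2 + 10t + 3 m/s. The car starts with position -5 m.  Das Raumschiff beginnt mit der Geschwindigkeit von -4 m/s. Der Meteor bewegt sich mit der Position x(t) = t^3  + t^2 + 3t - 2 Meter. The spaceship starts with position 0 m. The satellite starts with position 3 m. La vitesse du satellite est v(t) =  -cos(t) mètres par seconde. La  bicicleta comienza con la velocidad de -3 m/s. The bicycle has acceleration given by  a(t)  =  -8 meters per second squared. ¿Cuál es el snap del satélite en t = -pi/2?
Para resolver esto, necesitamos tomar 3 derivadas de nuestra ecuación de la velocidad v(t) = -cos(t). Tomando d/dt de v(t), encontramos a(t) = sin(t). La derivada de la aceleración da la sacudida: j(t) = cos(t). Tomando d/dt de j(t), encontramos s(t) = -sin(t). Tenemos el snap s(t) = -sin(t). Sustituyendo t = -pi/2: s(-pi/2) = 1.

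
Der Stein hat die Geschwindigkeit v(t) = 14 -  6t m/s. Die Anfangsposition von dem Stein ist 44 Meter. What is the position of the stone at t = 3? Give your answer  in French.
En partant de la vitesse v(t) = 14 - 6·t, nous prenons 1 primitive. En intégrant la vitesse et en utilisant la condition initiale x(0) = 44, nous obtenons x(t) = -3·t^2 + 14·t + 44. En utilisant x(t) = -3·t^2 + 14·t + 44 et en substituant t = 3, nous trouvons x = 59.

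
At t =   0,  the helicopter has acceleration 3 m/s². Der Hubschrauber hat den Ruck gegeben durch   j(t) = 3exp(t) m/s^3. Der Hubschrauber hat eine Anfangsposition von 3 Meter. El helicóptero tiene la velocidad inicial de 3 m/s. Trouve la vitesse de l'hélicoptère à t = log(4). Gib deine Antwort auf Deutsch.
Ausgehend von dem Ruck j(t) = 3·exp(t), nehmen wir 2 Stammfunktionen. Die Stammfunktion von dem Ruck ist die Beschleunigung. Mit a(0) = 3 erhalten wir a(t) = 3·exp(t). Mit ∫a(t)dt und Anwendung von v(0) = 3, finden wir v(t) = 3·exp(t). Aus der Gleichung für die Geschwindigkeit v(t) = 3·exp(t), setzen wir t = log(4) ein und erhalten v = 12.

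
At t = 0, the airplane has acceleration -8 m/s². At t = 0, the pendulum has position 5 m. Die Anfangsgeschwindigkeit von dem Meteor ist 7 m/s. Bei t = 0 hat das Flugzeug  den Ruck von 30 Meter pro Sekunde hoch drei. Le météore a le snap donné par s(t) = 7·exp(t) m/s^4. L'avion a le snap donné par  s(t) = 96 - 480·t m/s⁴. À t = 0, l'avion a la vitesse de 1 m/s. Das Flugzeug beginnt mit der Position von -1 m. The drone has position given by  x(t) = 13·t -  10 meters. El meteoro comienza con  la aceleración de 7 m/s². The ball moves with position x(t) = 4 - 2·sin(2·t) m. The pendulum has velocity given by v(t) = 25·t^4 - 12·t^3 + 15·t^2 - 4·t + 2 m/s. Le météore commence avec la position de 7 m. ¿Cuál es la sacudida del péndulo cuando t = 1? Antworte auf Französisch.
Nous devons dériver notre équation de la vitesse v(t) = 25·t^4 - 12·t^3 + 15·t^2 - 4·t + 2 2 fois. La dérivée de la vitesse donne l'accélération: a(t) = 100·t^3 - 36·t^2 + 30·t - 4. En prenant d/dt de a(t), nous trouvons j(t) = 300·t^2 - 72·t + 30. De l'équation du jerk j(t) = 300·t^2 - 72·t + 30, nous substituons t = 1 pour obtenir j = 258.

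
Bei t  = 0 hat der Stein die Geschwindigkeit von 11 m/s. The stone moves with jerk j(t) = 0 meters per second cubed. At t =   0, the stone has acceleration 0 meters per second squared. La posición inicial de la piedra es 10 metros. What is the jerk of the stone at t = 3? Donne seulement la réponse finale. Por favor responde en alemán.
j(3) = 0.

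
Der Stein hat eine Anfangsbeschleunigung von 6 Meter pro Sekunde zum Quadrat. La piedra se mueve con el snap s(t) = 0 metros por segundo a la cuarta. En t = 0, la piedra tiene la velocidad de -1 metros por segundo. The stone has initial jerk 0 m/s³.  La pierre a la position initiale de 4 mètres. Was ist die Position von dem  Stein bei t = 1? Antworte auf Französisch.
Nous devons trouver l'intégrale de notre équation du snap s(t) = 0 4 fois. En intégrant le snap et en utilisant la condition initiale j(0) = 0, nous obtenons j(t) = 0. La primitive du jerk est l'accélération. En utilisant a(0) = 6, nous obtenons a(t) = 6. En intégrant l'accélération et en utilisant la condition initiale v(0) = -1, nous obtenons v(t) = 6·t - 1. L'intégrale de la vitesse, avec x(0) = 4, donne la position: x(t) = 3·t^2 - t + 4. De l'équation de la position x(t) = 3·t^2 - t + 4, nous substituons t = 1 pour obtenir x = 6.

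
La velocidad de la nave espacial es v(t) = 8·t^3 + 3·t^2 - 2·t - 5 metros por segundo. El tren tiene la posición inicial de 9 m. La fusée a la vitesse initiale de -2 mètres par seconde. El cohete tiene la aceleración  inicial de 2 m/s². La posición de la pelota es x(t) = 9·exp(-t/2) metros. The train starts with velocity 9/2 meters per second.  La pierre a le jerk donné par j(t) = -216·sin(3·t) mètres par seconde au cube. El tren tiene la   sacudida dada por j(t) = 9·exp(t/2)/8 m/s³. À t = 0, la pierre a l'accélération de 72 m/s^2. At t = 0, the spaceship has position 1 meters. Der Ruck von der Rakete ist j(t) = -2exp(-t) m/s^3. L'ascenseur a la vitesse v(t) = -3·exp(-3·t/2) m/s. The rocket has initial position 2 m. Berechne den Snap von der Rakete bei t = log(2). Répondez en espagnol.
Partiendo de la sacudida j(t) = -2·exp(-t), tomamos 1 derivada. Tomando d/dt de j(t), encontramos s(t) = 2·exp(-t). Tenemos el snap s(t) = 2·exp(-t). Sustituyendo t = log(2): s(log(2)) = 1.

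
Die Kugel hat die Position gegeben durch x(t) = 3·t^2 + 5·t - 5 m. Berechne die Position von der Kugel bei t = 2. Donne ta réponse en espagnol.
Usando x(t) = 3·t^2 + 5·t - 5 y sustituyendo t = 2, encontramos x = 17.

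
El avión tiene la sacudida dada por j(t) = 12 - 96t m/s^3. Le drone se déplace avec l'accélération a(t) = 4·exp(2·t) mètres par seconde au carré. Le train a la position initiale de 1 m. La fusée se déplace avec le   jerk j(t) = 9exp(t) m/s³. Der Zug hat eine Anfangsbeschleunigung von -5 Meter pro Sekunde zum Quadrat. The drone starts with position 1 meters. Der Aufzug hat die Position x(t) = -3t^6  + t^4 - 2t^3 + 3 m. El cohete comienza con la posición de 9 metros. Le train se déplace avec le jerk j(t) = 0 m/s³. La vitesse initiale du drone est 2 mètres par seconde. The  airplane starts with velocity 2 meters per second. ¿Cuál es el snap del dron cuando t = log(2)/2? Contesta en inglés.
We must differentiate our acceleration equation a(t) = 4·exp(2·t) 2 times. Differentiating acceleration, we get jerk: j(t) = 8·exp(2·t). Taking d/dt of j(t), we find s(t) = 16·exp(2·t). From the given snap equation s(t) = 16·exp(2·t), we substitute t = log(2)/2 to get s = 32.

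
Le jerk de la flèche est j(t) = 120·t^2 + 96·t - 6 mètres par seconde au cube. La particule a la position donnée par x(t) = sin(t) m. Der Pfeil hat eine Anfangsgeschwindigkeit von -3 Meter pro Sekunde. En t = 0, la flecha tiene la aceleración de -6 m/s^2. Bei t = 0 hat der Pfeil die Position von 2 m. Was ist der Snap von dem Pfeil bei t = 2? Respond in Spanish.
Debemos derivar nuestra ecuación de la sacudida j(t) = 120·t^2 + 96·t - 6 1 vez. La derivada de la sacudida da el snap: s(t) = 240·t + 96. Tenemos el snap s(t) = 240·t + 96. Sustituyendo t = 2: s(2) = 576.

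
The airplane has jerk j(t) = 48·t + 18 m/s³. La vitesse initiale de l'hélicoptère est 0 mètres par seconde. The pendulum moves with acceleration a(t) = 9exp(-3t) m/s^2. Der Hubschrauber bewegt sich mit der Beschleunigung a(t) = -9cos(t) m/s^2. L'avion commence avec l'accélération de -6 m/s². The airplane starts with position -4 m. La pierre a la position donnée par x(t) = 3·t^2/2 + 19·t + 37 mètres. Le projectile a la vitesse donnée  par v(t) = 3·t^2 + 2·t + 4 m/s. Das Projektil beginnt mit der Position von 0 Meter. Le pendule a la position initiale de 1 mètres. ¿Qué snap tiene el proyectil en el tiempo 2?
Partiendo de la velocidad v(t) = 3·t^2 + 2·t + 4, tomamos 3 derivadas. Tomando d/dt de v(t), encontramos a(t) = 6·t + 2. Tomando d/dt de a(t), encontramos j(t) = 6. La derivada de la sacudida da el snap: s(t) = 0. Usando s(t) = 0 y sustituyendo t = 2, encontramos s = 0.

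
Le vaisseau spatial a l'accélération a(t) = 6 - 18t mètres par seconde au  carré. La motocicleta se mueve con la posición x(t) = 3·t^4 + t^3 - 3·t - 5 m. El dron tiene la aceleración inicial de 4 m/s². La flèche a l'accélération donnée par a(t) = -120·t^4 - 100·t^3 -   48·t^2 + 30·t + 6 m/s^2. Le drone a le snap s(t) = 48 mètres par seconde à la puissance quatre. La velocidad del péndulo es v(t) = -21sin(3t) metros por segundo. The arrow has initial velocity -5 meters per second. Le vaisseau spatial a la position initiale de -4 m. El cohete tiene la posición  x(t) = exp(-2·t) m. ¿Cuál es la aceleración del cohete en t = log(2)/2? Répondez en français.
Pour résoudre ceci, nous devons prendre 2 dérivées de notre équation de la position x(t) = exp(-2·t). La dérivée de la position donne la vitesse: v(t) = -2·exp(-2·t). En prenant d/dt de v(t), nous trouvons a(t) = 4·exp(-2·t). En utilisant a(t) = 4·exp(-2·t) et en substituant t = log(2)/2, nous trouvons a = 2.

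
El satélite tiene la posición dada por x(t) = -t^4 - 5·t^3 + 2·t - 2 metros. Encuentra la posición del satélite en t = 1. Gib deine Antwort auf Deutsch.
Aus der Gleichung für die Position x(t) = -t^4 - 5·t^3 + 2·t - 2, setzen wir t = 1 ein und erhalten x = -6.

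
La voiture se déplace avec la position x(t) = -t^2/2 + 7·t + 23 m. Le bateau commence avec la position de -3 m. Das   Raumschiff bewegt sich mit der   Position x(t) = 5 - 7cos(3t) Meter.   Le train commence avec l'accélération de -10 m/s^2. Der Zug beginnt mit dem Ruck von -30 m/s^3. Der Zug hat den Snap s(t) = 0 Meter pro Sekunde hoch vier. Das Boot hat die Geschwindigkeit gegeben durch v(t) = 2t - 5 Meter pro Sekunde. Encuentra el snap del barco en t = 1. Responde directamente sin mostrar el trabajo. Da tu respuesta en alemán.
s(1) = 0.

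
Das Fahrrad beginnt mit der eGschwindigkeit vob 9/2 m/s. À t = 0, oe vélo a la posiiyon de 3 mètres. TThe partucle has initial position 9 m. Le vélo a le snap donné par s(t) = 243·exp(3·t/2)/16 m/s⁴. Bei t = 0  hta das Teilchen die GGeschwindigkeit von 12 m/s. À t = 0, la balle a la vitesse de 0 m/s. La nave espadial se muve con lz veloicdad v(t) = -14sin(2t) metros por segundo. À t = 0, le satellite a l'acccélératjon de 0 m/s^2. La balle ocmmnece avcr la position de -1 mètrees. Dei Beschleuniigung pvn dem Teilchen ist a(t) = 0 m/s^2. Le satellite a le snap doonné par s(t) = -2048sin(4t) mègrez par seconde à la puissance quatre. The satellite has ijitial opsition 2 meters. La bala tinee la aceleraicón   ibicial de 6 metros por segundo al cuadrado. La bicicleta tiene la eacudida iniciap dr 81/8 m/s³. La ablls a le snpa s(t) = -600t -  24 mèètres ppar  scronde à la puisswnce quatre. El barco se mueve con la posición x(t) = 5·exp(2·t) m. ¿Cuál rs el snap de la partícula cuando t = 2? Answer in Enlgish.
Starting from acceleration a(t) = 0, we take 2 derivatives. Differentiating acceleration, we get jerk: j(t) = 0. The derivative of jerk gives snap: s(t) = 0. Using s(t) = 0 and substituting t = 2, we find s = 0.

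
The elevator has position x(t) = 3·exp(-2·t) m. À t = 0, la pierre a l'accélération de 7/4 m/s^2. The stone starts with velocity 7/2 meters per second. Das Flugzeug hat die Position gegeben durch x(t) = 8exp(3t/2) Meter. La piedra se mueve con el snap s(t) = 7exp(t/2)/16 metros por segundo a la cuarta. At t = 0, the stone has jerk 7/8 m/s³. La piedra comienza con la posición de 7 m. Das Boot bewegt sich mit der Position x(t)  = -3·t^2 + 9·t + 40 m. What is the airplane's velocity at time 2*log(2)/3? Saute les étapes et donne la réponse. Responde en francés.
La réponse est 24.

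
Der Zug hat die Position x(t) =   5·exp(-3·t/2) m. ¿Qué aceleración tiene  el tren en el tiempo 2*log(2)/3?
Para resolver esto, necesitamos tomar 2 derivadas de nuestra ecuación de la posición x(t) = 5·exp(-3·t/2). Derivando la posición, obtenemos la velocidad: v(t) = -15·exp(-3·t/2)/2. La derivada de la velocidad da la aceleración: a(t) = 45·exp(-3·t/2)/4. Usando a(t) = 45·exp(-3·t/2)/4 y sustituyendo t = 2*log(2)/3, encontramos a = 45/8.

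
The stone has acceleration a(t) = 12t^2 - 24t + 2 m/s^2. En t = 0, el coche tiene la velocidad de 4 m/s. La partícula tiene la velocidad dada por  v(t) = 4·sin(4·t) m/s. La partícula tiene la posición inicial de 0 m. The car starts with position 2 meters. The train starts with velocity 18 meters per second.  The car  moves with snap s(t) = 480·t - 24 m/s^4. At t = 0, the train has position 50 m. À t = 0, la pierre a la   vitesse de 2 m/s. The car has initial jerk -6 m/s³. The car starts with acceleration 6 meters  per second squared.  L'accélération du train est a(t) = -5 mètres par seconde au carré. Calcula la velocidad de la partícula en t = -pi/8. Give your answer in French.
Nous avons la vitesse v(t) = 4·sin(4·t). En substituant t = -pi/8: v(-pi/8) = -4.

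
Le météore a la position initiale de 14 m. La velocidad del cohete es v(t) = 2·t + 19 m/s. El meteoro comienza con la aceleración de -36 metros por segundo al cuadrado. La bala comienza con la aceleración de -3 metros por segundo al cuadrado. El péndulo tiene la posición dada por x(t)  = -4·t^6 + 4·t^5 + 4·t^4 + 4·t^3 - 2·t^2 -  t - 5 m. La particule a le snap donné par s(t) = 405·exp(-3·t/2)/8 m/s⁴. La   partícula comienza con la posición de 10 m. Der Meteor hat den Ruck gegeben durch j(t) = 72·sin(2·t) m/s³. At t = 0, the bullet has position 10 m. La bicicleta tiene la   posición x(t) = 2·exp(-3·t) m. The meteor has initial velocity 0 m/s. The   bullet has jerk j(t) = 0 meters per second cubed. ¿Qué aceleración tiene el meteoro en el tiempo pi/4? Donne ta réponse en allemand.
Um dies zu lösen, müssen wir 1 Stammfunktion unserer Gleichung für den Ruck j(t) = 72·sin(2·t) finden. Die Stammfunktion von dem Ruck ist die Beschleunigung. Mit a(0) = -36 erhalten wir a(t) = -36·cos(2·t). Mit a(t) = -36·cos(2·t) und Einsetzen von t = pi/4, finden wir a = 0.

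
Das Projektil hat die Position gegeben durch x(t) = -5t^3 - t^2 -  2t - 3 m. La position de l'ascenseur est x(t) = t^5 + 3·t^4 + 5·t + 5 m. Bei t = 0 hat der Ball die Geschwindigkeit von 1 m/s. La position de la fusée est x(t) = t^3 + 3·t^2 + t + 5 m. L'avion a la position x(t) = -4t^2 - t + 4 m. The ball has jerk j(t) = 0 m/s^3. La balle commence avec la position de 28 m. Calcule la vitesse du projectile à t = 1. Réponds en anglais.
We must differentiate our position equation x(t) = -5·t^3 - t^2 - 2·t - 3 1 time. Taking d/dt of x(t), we find v(t) = -15·t^2 - 2·t - 2. We have velocity v(t) = -15·t^2 - 2·t - 2. Substituting t = 1: v(1) = -19.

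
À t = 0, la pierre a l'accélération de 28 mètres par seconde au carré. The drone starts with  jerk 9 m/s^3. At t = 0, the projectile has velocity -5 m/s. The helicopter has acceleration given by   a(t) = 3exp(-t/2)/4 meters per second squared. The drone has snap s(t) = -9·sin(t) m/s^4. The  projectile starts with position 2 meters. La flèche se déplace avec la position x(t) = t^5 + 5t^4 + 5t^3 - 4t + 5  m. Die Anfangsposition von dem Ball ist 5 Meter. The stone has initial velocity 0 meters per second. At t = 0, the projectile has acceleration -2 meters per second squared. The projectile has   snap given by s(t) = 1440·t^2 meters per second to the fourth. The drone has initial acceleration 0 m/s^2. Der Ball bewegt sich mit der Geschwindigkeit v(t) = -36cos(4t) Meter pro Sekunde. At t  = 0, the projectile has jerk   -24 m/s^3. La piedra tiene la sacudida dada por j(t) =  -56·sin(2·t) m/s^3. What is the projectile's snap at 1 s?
We have snap s(t) = 1440·t^2. Substituting t = 1: s(1) = 1440.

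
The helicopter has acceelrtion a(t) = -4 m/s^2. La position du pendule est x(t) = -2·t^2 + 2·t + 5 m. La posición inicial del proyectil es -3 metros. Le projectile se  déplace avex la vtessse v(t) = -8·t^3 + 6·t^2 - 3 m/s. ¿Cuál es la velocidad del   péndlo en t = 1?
Partiendo de la posición x(t) = -2·t^2 + 2·t + 5, tomamos 1 derivada. Tomando d/dt de x(t), encontramos v(t) = 2 - 4·t. De la ecuación de la velocidad v(t) = 2 - 4·t, sustituimos t = 1 para obtener v = -2.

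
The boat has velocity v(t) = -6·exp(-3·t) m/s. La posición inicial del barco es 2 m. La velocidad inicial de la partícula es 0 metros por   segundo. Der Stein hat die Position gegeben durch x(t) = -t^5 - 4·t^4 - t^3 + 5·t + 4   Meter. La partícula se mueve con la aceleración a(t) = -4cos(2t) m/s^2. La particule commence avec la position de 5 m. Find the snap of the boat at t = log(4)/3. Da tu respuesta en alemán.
Ausgehend von der Geschwindigkeit v(t) = -6·exp(-3·t), nehmen wir 3 Ableitungen. Durch Ableiten von der Geschwindigkeit erhalten wir die Beschleunigung: a(t) = 18·exp(-3·t). Durch Ableiten von der Beschleunigung erhalten wir den Ruck: j(t) = -54·exp(-3·t). Durch Ableiten von dem Ruck erhalten wir den Snap: s(t) = 162·exp(-3·t). Mit s(t) = 162·exp(-3·t) und Einsetzen von t = log(4)/3, finden wir s = 81/2.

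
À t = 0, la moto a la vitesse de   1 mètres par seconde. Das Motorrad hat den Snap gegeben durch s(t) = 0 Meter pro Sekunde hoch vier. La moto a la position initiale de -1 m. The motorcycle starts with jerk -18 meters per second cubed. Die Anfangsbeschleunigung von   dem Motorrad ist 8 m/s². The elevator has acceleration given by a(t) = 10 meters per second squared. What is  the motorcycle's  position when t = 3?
To find the answer, we compute 4 integrals of s(t) = 0. Taking ∫s(t)dt and applying j(0) = -18, we find j(t) = -18. The integral of jerk is acceleration. Using a(0) = 8, we get a(t) = 8 - 18·t. Taking ∫a(t)dt and applying v(0) = 1, we find v(t) = -9·t^2 + 8·t + 1. The antiderivative of velocity is position. Using x(0) = -1, we get x(t) = -3·t^3 + 4·t^2 + t - 1. Using x(t) = -3·t^3 + 4·t^2 + t - 1 and substituting t = 3, we find x = -43.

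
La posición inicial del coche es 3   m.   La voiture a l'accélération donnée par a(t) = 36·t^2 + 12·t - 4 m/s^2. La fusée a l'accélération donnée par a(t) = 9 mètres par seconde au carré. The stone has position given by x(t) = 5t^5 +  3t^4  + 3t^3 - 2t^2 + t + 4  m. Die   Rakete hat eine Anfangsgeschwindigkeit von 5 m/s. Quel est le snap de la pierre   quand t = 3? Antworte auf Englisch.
Starting from position x(t) = 5·t^5 + 3·t^4 + 3·t^3 - 2·t^2 + t + 4, we take 4 derivatives. Differentiating position, we get velocity: v(t) = 25·t^4 + 12·t^3 + 9·t^2 - 4·t + 1. Taking d/dt of v(t), we find a(t) = 100·t^3 + 36·t^2 + 18·t - 4. Taking d/dt of a(t), we find j(t) = 300·t^2 + 72·t + 18. Differentiating jerk, we get snap: s(t) = 600·t + 72. Using s(t) = 600·t + 72 and substituting t = 3, we find s = 1872.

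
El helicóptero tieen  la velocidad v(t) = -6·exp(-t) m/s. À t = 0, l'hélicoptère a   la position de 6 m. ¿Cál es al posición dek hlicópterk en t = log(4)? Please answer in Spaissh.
Necesitamos integrar nuestra ecuación de la velocidad v(t) = -6·exp(-t) 1 vez. Tomando ∫v(t)dt y aplicando x(0) = 6, encontramos x(t) = 6·exp(-t). De la ecuación de la posición x(t) = 6·exp(-t), sustituimos t = log(4) para obtener x = 3/2.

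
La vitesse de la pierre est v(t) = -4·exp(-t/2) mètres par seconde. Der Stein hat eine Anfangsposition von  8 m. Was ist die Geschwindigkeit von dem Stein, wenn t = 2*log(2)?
Mit v(t) = -4·exp(-t/2) und Einsetzen von t = 2*log(2), finden wir v = -2.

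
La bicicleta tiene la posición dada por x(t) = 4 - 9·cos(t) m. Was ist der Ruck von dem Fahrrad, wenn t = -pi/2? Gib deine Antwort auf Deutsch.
Um dies zu lösen, müssen wir 3 Ableitungen unserer Gleichung für die Position x(t) = 4 - 9·cos(t) nehmen. Mit d/dt von x(t) finden wir v(t) = 9·sin(t). Die Ableitung von der Geschwindigkeit ergibt die Beschleunigung: a(t) = 9·cos(t). Die Ableitung von der Beschleunigung ergibt den Ruck: j(t) = -9·sin(t). Wir haben den Ruck j(t) = -9·sin(t). Durch Einsetzen von t = -pi/2: j(-pi/2) = 9.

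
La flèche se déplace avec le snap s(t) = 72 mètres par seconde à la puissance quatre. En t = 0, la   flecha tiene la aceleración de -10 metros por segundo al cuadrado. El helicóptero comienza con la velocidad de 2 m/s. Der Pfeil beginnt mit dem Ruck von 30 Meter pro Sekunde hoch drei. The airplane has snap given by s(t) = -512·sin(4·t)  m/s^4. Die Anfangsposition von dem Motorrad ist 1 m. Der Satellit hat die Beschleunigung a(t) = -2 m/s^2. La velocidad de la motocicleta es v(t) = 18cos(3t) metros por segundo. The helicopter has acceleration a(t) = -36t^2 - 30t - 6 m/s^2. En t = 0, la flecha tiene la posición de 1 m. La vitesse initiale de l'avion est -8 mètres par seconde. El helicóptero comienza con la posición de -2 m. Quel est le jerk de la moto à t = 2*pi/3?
Pour résoudre ceci, nous devons prendre 2 dérivées de notre équation de la vitesse v(t) = 18·cos(3·t). En dérivant la vitesse, nous obtenons l'accélération: a(t) = -54·sin(3·t). La dérivée de l'accélération donne le jerk: j(t) = -162·cos(3·t). En utilisant j(t) = -162·cos(3·t) et en substituant t = 2*pi/3, nous trouvons j = -162.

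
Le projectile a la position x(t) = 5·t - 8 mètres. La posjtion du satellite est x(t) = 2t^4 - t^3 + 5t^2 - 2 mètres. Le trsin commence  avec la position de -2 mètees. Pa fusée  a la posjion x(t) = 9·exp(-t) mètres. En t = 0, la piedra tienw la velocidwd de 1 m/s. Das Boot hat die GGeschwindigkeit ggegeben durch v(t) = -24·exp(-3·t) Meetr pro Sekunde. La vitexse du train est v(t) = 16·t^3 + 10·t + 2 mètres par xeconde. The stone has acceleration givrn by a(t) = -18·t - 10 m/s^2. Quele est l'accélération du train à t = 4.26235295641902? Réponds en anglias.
We must differentiate our velocity equation v(t) = 16·t^3 + 10·t + 2 1 time. The derivative of velocity gives acceleration: a(t) = 48·t^2 + 10. Using a(t) = 48·t^2 + 10 and substituting t = 4.26235295641902, we find a = 882.047330804510.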